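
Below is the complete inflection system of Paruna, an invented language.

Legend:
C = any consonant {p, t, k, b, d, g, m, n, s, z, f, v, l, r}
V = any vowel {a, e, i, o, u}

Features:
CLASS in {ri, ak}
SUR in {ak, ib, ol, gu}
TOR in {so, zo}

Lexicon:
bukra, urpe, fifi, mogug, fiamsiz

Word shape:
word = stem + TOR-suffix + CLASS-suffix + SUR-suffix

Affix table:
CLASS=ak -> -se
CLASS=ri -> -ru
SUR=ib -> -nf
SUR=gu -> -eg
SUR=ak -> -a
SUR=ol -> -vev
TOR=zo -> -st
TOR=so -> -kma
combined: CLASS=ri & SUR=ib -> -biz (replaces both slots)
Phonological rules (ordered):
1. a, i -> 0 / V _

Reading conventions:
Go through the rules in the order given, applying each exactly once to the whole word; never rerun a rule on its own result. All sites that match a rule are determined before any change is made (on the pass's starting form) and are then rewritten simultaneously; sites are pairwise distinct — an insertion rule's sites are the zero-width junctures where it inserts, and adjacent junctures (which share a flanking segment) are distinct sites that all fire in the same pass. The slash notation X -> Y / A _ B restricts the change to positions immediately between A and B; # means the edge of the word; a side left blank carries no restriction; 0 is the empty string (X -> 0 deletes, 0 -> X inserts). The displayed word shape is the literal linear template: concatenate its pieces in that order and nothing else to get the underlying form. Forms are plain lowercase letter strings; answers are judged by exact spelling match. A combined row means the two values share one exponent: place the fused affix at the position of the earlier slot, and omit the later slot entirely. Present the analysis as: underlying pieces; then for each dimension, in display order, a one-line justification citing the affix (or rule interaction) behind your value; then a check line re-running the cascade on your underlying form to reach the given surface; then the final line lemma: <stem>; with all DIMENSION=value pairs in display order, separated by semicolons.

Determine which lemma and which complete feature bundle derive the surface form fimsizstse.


underlying: fiamsiz-st-se-a
CLASS=ak - signalled by the affix -se
SUR=ak - signalled by the affix -a
TOR=zo - signalled by the affix -st
check: fiamsizstsea -> fimsizstse
lemma: fiamsiz; CLASS=ak; SUR=ak; TOR=zo


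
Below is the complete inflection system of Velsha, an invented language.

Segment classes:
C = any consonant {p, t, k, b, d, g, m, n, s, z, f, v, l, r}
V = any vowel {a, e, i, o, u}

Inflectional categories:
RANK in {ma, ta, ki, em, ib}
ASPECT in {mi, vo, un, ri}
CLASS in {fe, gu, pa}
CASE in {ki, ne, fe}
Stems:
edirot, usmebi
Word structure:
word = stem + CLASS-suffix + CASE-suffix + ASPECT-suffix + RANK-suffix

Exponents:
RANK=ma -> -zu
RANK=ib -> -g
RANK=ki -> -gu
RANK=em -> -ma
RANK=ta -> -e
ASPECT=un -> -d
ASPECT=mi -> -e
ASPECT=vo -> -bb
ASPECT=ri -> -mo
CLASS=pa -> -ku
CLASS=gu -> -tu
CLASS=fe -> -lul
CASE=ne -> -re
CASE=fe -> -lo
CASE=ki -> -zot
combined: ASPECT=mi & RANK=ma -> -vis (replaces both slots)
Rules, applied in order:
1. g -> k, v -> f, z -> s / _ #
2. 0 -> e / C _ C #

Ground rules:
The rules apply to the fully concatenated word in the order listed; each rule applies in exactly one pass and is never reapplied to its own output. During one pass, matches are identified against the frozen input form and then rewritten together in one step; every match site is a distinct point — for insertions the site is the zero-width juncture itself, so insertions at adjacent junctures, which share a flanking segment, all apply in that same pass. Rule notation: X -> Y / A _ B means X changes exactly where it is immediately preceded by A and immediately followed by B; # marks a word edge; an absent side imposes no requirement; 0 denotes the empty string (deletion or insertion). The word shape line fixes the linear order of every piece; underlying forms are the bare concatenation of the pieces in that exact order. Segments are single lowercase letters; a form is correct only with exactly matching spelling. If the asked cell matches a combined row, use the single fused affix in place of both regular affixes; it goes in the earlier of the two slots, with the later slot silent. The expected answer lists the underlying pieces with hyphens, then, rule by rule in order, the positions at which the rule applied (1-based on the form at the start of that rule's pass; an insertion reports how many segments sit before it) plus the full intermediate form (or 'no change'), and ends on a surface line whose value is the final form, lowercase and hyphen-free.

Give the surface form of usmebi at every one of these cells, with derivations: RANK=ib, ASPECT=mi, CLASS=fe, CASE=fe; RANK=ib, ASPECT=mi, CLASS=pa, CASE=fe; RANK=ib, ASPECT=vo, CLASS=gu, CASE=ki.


cell RANK=ib, ASPECT=mi, CLASS=fe, CASE=fe:
underlying: usmebi-lul-lo-e-g
1. g -> k, v -> f, z -> s / _ #: fires at position(s) 13: usmebilulloek
2. 0 -> e / C _ C #: no change
surface: usmebilulloek

cell RANK=ib, ASPECT=mi, CLASS=pa, CASE=fe:
underlying: usmebi-ku-lo-e-g
1. g -> k, v -> f, z -> s / _ #: fires at position(s) 12: usmebikuloek
2. 0 -> e / C _ C #: no change
surface: usmebikuloek

cell RANK=ib, ASPECT=vo, CLASS=gu, CASE=ki:
underlying: usmebi-tu-zot-bb-g
1. g -> k, v -> f, z -> s / _ #: fires at position(s) 14: usmebituzotbbk
2. 0 -> e / C _ C #: inserts after position(s) 13: usmebituzotbbek
surface: usmebituzotbbek


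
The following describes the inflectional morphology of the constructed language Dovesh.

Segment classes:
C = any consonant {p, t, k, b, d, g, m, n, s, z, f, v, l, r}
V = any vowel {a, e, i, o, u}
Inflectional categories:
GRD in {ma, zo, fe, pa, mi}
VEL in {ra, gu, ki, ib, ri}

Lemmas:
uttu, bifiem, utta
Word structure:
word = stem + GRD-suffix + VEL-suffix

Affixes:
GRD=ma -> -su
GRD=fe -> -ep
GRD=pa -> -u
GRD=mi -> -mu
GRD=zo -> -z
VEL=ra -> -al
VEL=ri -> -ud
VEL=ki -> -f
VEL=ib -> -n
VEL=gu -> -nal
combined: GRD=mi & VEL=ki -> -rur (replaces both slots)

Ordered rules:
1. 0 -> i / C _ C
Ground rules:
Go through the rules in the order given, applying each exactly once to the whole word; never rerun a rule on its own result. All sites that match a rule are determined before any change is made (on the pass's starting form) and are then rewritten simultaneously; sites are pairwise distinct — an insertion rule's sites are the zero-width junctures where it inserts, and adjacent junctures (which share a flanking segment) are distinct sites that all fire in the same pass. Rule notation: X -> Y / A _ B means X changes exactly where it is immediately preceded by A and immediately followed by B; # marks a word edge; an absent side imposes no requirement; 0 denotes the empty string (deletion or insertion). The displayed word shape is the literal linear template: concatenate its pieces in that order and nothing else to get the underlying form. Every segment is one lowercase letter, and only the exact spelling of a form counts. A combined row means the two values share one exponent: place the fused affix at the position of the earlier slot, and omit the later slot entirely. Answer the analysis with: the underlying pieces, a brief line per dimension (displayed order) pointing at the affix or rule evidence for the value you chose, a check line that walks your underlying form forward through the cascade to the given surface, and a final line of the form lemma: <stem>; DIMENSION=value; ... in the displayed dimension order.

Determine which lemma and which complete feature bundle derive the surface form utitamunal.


underlying: utta-mu-nal
GRD=mi - signalled by the affix -mu
VEL=gu - signalled by the affix -nal
check: uttamunal -> utitamunal
lemma: utta; GRD=mi; VEL=gu


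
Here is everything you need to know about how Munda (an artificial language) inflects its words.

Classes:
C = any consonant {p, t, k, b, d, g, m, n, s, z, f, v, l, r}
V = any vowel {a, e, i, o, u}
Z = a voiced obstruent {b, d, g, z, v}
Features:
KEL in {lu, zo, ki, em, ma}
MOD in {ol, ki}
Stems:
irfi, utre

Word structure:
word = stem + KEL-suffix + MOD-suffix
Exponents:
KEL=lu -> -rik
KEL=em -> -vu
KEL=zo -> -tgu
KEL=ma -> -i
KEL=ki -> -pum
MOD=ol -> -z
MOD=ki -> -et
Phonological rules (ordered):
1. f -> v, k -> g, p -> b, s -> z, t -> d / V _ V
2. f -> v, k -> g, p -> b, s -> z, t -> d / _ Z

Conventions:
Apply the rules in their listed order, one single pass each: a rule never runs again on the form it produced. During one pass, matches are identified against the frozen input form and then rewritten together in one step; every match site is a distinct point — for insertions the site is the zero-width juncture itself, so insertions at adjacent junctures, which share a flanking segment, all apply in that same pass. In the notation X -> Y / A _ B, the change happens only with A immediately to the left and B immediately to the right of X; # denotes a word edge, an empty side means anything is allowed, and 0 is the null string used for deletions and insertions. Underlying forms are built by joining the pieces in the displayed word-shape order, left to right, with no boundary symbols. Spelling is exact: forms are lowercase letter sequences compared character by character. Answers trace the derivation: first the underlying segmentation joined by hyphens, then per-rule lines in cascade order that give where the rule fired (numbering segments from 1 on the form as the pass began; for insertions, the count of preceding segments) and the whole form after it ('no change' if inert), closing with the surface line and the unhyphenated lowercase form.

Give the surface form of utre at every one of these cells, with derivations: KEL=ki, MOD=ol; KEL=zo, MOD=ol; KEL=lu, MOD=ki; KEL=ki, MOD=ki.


cell KEL=ki, MOD=ol:
underlying: utre-pum-z
1. f -> v, k -> g, p -> b, s -> z, t -> d / V _ V: fires at position(s) 5: utrebumz
2. f -> v, k -> g, p -> b, s -> z, t -> d / _ Z: no change
surface: utrebumz

cell KEL=zo, MOD=ol:
underlying: utre-tgu-z
1. f -> v, k -> g, p -> b, s -> z, t -> d / V _ V: no change
2. f -> v, k -> g, p -> b, s -> z, t -> d / _ Z: fires at position(s) 5: utredguz
surface: utredguz

cell KEL=lu, MOD=ki:
underlying: utre-rik-et
1. f -> v, k -> g, p -> b, s -> z, t -> d / V _ V: fires at position(s) 7: utreriget
2. f -> v, k -> g, p -> b, s -> z, t -> d / _ Z: no change
surface: utreriget

cell KEL=ki, MOD=ki:
underlying: utre-pum-et
1. f -> v, k -> g, p -> b, s -> z, t -> d / V _ V: fires at position(s) 5: utrebumet
2. f -> v, k -> g, p -> b, s -> z, t -> d / _ Z: no change
surface: utrebumet


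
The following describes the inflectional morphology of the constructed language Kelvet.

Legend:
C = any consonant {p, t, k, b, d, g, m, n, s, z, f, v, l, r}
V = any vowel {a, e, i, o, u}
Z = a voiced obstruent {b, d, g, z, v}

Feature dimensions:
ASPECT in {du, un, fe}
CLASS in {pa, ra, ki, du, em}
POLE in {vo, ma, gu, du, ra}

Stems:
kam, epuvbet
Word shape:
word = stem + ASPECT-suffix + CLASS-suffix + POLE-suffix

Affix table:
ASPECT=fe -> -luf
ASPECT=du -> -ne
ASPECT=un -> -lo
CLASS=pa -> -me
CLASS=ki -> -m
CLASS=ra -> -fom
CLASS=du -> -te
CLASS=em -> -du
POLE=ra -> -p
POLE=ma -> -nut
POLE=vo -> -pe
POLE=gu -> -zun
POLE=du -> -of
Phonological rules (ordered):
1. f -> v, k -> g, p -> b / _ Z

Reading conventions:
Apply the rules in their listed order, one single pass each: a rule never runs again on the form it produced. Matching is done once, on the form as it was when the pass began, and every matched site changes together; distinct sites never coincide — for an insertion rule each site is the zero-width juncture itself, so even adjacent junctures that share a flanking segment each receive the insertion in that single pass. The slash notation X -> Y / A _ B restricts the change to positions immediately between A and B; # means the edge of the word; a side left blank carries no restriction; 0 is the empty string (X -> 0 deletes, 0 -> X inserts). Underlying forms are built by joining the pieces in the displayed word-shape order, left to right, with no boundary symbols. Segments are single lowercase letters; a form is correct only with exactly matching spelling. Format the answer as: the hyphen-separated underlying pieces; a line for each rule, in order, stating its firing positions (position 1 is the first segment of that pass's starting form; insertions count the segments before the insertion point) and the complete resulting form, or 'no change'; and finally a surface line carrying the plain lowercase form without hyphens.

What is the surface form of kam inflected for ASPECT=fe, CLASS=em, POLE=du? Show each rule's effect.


underlying: kam-luf-du-of
1. f -> v, k -> g, p -> b / _ Z: fires at position(s) 6: kamluvduof
surface: kamluvduof


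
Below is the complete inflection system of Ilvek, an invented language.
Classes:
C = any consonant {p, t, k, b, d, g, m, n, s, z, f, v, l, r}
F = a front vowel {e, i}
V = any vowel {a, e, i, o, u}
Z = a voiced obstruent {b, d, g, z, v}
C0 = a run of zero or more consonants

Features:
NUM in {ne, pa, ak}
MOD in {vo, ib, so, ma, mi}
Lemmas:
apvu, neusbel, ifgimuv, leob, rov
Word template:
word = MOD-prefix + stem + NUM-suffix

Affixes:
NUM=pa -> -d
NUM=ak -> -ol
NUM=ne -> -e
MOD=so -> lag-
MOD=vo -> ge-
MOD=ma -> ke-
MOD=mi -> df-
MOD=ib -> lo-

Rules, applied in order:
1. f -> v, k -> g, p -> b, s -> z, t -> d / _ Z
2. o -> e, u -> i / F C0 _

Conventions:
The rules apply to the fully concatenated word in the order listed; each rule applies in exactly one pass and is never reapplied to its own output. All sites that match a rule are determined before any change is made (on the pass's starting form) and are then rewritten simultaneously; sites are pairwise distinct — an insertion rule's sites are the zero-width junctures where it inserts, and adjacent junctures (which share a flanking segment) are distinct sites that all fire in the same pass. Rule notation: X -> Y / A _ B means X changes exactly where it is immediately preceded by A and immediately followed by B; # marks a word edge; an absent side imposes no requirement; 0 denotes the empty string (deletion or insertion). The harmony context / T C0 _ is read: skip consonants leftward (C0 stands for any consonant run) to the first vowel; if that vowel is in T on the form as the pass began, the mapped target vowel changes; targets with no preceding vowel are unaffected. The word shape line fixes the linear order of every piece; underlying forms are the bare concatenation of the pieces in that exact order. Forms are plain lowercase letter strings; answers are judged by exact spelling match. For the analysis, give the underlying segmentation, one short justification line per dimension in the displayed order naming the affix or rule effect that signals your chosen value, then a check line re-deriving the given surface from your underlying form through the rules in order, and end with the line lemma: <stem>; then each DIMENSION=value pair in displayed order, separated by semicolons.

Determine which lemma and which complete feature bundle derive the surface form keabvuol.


underlying: ke-apvu-ol
NUM=ak - signalled by the affix -ol
MOD=ma - signalled by the affix ke-
check: keapvuol -> keabvuol -> keabvuol
lemma: apvu; NUM=ak; MOD=ma


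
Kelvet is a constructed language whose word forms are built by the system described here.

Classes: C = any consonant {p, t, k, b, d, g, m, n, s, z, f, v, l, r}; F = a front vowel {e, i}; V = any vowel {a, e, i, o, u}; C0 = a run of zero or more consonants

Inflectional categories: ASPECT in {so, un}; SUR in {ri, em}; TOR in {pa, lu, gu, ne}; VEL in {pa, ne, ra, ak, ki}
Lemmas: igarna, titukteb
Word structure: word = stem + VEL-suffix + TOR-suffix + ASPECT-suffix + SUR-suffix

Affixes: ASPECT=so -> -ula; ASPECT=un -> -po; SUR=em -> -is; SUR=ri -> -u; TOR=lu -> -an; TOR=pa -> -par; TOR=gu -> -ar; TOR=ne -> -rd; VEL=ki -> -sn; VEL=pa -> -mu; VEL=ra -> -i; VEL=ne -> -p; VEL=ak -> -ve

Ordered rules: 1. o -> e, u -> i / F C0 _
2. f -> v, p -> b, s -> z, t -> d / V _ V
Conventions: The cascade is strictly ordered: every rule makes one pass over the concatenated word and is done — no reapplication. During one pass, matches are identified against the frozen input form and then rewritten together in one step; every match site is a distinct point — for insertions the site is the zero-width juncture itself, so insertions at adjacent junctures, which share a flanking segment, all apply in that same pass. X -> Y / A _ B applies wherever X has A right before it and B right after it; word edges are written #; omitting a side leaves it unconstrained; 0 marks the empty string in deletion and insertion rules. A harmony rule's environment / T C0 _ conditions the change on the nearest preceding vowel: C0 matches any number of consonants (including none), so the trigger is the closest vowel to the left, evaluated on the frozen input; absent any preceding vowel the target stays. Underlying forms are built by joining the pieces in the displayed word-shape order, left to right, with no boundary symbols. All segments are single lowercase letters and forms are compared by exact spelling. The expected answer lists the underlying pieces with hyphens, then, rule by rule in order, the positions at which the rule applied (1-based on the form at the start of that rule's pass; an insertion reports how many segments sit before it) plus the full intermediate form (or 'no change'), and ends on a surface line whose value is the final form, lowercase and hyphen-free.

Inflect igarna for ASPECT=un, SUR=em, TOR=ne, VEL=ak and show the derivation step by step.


underlying: igarna-ve-rd-po-is
1. o -> e, u -> i / F C0 _: fires at position(s) 12: igarnaverdpeis
2. f -> v, p -> b, s -> z, t -> d / V _ V: no change
surface: igarnaverdpeis


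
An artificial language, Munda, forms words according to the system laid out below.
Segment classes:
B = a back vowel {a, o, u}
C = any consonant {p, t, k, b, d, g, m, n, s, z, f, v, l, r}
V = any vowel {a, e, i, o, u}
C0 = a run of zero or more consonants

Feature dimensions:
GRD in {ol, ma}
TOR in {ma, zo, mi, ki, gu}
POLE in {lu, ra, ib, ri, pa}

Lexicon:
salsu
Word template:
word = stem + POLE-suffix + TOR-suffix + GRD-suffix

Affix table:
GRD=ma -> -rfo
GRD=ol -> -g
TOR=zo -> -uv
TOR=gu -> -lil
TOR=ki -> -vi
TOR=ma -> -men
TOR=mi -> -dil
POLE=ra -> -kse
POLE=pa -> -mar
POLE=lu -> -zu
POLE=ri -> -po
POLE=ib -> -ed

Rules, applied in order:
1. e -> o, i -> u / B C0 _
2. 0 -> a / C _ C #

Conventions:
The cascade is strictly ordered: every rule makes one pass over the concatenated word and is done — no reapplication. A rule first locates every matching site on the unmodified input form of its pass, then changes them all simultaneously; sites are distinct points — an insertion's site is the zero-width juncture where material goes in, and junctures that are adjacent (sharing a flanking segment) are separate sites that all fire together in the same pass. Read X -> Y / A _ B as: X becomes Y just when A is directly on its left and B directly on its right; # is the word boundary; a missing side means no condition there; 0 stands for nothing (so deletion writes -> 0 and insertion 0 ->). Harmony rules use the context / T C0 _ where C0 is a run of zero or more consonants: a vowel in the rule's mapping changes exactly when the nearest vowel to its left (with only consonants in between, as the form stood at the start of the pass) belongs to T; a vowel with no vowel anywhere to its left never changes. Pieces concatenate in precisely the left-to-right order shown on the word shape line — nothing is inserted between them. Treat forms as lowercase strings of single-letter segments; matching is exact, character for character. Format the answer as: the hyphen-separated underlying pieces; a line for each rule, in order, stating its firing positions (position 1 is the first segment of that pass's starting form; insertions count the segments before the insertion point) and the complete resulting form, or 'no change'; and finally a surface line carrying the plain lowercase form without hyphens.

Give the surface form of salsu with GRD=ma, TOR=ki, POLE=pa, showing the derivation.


underlying: salsu-mar-vi-rfo
1. e -> o, i -> u / B C0 _: fires at position(s) 10: salsumarvurfo
2. 0 -> a / C _ C #: no change
surface: salsumarvurfo


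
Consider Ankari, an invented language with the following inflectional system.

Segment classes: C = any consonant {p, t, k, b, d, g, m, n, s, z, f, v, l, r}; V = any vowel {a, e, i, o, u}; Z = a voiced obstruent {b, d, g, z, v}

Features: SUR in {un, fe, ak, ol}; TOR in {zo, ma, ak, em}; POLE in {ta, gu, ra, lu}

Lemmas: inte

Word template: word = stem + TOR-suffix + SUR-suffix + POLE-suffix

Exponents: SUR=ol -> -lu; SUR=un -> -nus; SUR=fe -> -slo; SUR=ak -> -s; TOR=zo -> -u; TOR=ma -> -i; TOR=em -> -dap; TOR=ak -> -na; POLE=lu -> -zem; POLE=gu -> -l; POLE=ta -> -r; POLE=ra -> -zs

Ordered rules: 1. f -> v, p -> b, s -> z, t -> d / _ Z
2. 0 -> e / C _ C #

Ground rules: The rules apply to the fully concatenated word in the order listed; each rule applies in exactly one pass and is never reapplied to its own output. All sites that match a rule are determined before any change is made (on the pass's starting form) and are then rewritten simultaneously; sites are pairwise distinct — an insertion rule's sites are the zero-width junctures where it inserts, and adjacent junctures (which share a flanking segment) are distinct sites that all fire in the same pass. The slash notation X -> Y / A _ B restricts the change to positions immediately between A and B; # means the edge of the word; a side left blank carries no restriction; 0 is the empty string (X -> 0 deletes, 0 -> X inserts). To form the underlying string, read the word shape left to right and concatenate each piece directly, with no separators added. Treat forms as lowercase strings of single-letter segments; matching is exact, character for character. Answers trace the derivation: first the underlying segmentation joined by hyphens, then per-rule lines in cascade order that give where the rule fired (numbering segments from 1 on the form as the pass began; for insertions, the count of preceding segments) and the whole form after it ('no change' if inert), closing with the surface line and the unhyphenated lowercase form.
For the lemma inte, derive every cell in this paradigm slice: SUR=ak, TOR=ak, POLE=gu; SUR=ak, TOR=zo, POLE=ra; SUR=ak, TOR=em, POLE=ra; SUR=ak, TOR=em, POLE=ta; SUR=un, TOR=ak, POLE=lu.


cell SUR=ak, TOR=ak, POLE=gu:
underlying: inte-na-s-l
1. f -> v, p -> b, s -> z, t -> d / _ Z: no change
2. 0 -> e / C _ C #: inserts after position(s) 7: intenasel
surface: intenasel

cell SUR=ak, TOR=zo, POLE=ra:
underlying: inte-u-s-zs
1. f -> v, p -> b, s -> z, t -> d / _ Z: fires at position(s) 6: inteuzzs
2. 0 -> e / C _ C #: inserts after position(s) 7: inteuzzes
surface: inteuzzes

cell SUR=ak, TOR=em, POLE=ra:
underlying: inte-dap-s-zs
1. f -> v, p -> b, s -> z, t -> d / _ Z: fires at position(s) 8: intedapzzs
2. 0 -> e / C _ C #: inserts after position(s) 9: intedapzzes
surface: intedapzzes

cell SUR=ak, TOR=em, POLE=ta:
underlying: inte-dap-s-r
1. f -> v, p -> b, s -> z, t -> d / _ Z: no change
2. 0 -> e / C _ C #: inserts after position(s) 8: intedapser
surface: intedapser

cell SUR=un, TOR=ak, POLE=lu:
underlying: inte-na-nus-zem
1. f -> v, p -> b, s -> z, t -> d / _ Z: fires at position(s) 9: intenanuzzem
2. 0 -> e / C _ C #: no change
surface: intenanuzzem


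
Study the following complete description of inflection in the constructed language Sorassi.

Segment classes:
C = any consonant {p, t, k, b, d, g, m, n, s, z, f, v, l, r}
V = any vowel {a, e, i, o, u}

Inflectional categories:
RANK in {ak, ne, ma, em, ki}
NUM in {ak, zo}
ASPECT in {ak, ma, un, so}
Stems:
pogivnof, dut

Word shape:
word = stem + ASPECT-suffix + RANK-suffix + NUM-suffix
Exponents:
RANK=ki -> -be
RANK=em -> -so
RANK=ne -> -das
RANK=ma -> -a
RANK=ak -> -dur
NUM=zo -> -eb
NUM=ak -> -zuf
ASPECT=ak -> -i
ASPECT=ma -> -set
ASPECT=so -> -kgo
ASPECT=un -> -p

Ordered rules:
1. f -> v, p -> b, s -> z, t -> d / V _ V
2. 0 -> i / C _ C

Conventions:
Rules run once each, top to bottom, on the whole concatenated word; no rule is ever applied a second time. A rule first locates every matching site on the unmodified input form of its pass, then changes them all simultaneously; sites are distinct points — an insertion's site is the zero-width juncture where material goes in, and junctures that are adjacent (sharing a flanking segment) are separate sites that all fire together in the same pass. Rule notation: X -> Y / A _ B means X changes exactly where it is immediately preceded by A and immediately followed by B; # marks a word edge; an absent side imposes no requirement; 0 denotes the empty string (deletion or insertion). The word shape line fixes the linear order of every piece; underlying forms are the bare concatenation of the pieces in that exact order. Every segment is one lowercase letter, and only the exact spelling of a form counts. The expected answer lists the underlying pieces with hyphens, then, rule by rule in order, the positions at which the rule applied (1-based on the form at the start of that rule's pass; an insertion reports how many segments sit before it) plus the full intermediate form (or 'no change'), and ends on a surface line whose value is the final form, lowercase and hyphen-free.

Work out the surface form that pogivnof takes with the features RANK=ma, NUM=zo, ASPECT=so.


underlying: pogivnof-kgo-a-eb
1. f -> v, p -> b, s -> z, t -> d / V _ V: no change
2. 0 -> i / C _ C: inserts after position(s) 5, 8, 9: pogivinofikigoaeb
surface: pogivinofikigoaeb


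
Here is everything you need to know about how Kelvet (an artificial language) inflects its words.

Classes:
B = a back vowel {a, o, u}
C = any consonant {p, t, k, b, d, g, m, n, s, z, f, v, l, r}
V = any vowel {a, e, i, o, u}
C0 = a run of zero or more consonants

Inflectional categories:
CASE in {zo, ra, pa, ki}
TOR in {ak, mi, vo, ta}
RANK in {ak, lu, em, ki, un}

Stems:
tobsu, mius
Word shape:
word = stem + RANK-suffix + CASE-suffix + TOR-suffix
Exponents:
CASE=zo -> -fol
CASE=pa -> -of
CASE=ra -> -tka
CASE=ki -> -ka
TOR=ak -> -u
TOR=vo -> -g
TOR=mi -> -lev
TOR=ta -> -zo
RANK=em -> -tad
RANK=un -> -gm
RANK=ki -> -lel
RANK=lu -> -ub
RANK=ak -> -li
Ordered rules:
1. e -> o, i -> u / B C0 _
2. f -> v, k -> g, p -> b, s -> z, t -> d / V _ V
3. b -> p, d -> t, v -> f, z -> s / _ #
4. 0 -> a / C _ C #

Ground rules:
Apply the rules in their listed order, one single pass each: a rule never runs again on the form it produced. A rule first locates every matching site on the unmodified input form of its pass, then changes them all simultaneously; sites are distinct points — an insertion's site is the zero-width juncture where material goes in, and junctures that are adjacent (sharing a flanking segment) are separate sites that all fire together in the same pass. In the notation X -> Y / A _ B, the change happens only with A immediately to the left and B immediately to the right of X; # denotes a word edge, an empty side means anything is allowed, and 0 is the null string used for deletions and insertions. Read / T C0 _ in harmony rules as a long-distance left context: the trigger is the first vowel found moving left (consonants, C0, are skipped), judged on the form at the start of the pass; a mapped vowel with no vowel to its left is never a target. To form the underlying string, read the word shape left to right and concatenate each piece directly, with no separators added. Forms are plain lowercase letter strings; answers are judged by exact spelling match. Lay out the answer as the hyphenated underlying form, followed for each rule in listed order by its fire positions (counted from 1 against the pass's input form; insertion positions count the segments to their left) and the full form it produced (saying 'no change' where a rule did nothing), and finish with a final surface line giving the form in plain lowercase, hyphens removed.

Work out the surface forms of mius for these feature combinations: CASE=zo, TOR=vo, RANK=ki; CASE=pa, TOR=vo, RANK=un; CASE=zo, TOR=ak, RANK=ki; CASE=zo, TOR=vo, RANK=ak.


cell CASE=zo, TOR=vo, RANK=ki:
underlying: mius-lel-fol-g
1. e -> o, i -> u / B C0 _: fires at position(s) 6: miuslolfolg
2. f -> v, k -> g, p -> b, s -> z, t -> d / V _ V: no change
3. b -> p, d -> t, v -> f, z -> s / _ #: no change
4. 0 -> a / C _ C #: inserts after position(s) 10: miuslolfolag
surface: miuslolfolag

cell CASE=pa, TOR=vo, RANK=un:
underlying: mius-gm-of-g
1. e -> o, i -> u / B C0 _: no change
2. f -> v, k -> g, p -> b, s -> z, t -> d / V _ V: no change
3. b -> p, d -> t, v -> f, z -> s / _ #: no change
4. 0 -> a / C _ C #: inserts after position(s) 8: miusgmofag
surface: miusgmofag

cell CASE=zo, TOR=ak, RANK=ki:
underlying: mius-lel-fol-u
1. e -> o, i -> u / B C0 _: fires at position(s) 6: miuslolfolu
2. f -> v, k -> g, p -> b, s -> z, t -> d / V _ V: no change
3. b -> p, d -> t, v -> f, z -> s / _ #: no change
4. 0 -> a / C _ C #: no change
surface: miuslolfolu

cell CASE=zo, TOR=vo, RANK=ak:
underlying: mius-li-fol-g
1. e -> o, i -> u / B C0 _: fires at position(s) 6: miuslufolg
2. f -> v, k -> g, p -> b, s -> z, t -> d / V _ V: fires at position(s) 7: miusluvolg
3. b -> p, d -> t, v -> f, z -> s / _ #: no change
4. 0 -> a / C _ C #: inserts after position(s) 9: miusluvolag
surface: miusluvolag


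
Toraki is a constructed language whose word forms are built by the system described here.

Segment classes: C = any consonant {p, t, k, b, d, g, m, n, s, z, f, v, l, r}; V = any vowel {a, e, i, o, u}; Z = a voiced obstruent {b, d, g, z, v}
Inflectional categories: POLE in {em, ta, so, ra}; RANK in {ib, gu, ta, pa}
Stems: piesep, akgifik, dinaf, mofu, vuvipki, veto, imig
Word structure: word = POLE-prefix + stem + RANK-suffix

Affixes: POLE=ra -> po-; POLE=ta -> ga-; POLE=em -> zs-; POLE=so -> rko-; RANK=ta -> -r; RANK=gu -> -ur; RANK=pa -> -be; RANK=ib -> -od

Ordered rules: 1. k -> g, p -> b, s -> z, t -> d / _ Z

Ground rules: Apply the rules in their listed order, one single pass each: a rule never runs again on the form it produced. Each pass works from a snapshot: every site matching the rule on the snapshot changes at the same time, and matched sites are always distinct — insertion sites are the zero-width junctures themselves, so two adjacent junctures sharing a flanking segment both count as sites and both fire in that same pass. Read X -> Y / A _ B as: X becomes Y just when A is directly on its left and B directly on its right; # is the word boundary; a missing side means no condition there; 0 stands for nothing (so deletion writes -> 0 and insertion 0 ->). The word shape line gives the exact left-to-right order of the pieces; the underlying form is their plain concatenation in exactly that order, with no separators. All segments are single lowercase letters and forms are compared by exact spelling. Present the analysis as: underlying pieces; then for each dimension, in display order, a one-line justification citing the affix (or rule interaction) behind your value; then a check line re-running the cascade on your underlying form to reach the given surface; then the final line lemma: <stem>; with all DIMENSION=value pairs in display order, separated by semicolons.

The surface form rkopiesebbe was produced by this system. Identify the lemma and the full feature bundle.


underlying: rko-piesep-be
POLE=so - signalled by the affix rko-
RANK=pa - signalled by the affix -be
check: rkopiesepbe -> rkopiesebbe
lemma: piesep; POLE=so; RANK=pa


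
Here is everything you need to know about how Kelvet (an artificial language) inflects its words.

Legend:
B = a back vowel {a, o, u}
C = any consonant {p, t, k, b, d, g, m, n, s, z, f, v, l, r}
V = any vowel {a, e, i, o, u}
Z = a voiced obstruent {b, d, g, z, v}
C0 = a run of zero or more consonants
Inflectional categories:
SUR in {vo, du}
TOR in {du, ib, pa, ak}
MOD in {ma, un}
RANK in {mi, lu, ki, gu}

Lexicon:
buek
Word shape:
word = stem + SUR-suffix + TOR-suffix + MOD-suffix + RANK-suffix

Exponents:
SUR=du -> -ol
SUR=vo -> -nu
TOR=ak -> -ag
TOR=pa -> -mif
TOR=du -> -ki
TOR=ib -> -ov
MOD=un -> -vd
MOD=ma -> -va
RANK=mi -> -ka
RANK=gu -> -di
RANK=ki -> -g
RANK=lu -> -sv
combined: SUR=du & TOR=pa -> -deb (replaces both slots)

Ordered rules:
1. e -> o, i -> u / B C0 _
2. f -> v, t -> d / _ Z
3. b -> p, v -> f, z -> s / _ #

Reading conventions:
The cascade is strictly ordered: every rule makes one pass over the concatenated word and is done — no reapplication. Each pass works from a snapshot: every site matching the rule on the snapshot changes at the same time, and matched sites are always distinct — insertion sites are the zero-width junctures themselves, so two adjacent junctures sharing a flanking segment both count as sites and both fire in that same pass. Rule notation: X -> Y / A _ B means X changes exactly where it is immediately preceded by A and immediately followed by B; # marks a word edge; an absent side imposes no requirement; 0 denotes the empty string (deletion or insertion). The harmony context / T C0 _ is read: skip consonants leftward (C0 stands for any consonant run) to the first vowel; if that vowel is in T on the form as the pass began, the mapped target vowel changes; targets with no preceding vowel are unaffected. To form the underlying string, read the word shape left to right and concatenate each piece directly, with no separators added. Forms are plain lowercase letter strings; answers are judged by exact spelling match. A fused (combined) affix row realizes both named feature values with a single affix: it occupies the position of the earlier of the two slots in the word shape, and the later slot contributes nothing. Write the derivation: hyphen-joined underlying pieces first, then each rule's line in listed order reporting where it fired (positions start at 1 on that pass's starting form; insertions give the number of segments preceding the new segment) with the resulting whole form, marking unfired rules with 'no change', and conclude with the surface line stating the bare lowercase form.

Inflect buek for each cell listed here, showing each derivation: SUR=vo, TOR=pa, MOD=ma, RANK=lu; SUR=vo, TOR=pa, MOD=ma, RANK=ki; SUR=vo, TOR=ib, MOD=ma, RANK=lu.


cell SUR=vo, TOR=pa, MOD=ma, RANK=lu:
underlying: buek-nu-mif-va-sv
1. e -> o, i -> u / B C0 _: fires at position(s) 3, 8: buoknumufvasv
2. f -> v, t -> d / _ Z: fires at position(s) 9: buoknumuvvasv
3. b -> p, v -> f, z -> s / _ #: fires at position(s) 13: buoknumuvvasf
surface: buoknumuvvasf

cell SUR=vo, TOR=pa, MOD=ma, RANK=ki:
underlying: buek-nu-mif-va-g
1. e -> o, i -> u / B C0 _: fires at position(s) 3, 8: buoknumufvag
2. f -> v, t -> d / _ Z: fires at position(s) 9: buoknumuvvag
3. b -> p, v -> f, z -> s / _ #: no change
surface: buoknumuvvag

cell SUR=vo, TOR=ib, MOD=ma, RANK=lu:
underlying: buek-nu-ov-va-sv
1. e -> o, i -> u / B C0 _: fires at position(s) 3: buoknuovvasv
2. f -> v, t -> d / _ Z: no change
3. b -> p, v -> f, z -> s / _ #: fires at position(s) 12: buoknuovvasf
surface: buoknuovvasf


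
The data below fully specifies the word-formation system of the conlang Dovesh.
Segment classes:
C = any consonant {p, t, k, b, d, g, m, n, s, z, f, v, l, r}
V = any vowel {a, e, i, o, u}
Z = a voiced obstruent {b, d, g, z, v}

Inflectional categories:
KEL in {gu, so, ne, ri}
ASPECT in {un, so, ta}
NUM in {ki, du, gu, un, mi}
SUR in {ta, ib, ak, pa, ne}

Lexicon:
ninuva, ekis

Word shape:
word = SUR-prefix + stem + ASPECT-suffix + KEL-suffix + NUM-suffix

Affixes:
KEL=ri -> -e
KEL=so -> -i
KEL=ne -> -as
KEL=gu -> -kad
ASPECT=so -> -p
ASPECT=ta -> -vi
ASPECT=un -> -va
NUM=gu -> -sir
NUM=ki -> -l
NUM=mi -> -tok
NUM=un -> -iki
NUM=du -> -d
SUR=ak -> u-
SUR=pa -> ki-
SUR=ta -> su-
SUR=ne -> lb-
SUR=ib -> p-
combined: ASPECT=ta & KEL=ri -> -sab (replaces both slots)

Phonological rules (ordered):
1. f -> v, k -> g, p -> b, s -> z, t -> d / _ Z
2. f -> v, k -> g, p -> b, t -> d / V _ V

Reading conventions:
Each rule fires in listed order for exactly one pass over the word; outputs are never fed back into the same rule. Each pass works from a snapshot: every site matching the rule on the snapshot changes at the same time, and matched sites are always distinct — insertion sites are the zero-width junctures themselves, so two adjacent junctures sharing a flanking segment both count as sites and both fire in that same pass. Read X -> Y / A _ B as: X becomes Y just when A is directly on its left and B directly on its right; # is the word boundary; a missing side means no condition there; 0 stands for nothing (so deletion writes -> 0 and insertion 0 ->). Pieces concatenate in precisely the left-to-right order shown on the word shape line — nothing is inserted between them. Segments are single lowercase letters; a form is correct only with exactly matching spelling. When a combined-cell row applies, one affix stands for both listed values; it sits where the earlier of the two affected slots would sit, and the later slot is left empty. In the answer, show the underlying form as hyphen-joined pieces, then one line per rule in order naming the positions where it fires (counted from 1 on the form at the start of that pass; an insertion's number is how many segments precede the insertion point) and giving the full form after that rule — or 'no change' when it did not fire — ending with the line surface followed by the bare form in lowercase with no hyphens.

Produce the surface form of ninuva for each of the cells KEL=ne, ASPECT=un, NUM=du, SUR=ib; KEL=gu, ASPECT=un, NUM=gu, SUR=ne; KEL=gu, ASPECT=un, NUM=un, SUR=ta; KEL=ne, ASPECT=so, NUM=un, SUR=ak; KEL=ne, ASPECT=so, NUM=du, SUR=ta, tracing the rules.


cell KEL=ne, ASPECT=un, NUM=du, SUR=ib:
underlying: p-ninuva-va-as-d
1. f -> v, k -> g, p -> b, s -> z, t -> d / _ Z: fires at position(s) 11: pninuvavaazd
2. f -> v, k -> g, p -> b, t -> d / V _ V: no change
surface: pninuvavaazd

cell KEL=gu, ASPECT=un, NUM=gu, SUR=ne:
underlying: lb-ninuva-va-kad-sir
1. f -> v, k -> g, p -> b, s -> z, t -> d / _ Z: no change
2. f -> v, k -> g, p -> b, t -> d / V _ V: fires at position(s) 11: lbninuvavagadsir
surface: lbninuvavagadsir

cell KEL=gu, ASPECT=un, NUM=un, SUR=ta:
underlying: su-ninuva-va-kad-iki
1. f -> v, k -> g, p -> b, s -> z, t -> d / _ Z: no change
2. f -> v, k -> g, p -> b, t -> d / V _ V: fires at position(s) 11, 15: suninuvavagadigi
surface: suninuvavagadigi

cell KEL=ne, ASPECT=so, NUM=un, SUR=ak:
underlying: u-ninuva-p-as-iki
1. f -> v, k -> g, p -> b, s -> z, t -> d / _ Z: no change
2. f -> v, k -> g, p -> b, t -> d / V _ V: fires at position(s) 8, 12: uninuvabasigi
surface: uninuvabasigi

cell KEL=ne, ASPECT=so, NUM=du, SUR=ta:
underlying: su-ninuva-p-as-d
1. f -> v, k -> g, p -> b, s -> z, t -> d / _ Z: fires at position(s) 11: suninuvapazd
2. f -> v, k -> g, p -> b, t -> d / V _ V: fires at position(s) 9: suninuvabazd
surface: suninuvabazd


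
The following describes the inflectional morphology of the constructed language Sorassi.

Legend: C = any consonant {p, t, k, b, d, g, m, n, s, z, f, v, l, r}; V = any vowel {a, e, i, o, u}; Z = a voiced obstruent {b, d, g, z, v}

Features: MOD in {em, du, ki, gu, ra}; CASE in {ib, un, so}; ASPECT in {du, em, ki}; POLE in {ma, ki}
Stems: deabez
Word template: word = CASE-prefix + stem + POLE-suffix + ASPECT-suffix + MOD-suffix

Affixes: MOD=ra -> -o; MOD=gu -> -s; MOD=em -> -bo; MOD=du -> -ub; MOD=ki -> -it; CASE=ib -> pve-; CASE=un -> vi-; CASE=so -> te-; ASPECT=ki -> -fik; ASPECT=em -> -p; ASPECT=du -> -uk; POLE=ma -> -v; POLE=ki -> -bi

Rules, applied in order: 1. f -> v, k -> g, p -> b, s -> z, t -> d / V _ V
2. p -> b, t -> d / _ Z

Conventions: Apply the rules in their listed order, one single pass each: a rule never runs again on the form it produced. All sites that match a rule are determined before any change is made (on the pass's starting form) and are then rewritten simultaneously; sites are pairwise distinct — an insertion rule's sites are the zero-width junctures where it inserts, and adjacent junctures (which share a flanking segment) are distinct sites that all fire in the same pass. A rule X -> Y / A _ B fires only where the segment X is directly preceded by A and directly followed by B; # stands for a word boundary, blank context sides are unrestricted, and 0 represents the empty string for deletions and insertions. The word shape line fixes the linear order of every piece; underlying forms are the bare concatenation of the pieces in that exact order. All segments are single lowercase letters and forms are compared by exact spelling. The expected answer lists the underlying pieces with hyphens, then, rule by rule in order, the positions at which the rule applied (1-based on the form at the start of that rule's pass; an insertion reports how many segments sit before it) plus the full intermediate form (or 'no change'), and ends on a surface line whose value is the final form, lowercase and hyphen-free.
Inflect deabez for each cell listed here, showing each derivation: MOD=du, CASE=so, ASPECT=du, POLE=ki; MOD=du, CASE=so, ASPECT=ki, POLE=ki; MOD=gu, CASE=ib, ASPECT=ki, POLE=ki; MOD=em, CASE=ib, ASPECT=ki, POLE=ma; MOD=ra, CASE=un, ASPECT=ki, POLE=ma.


cell MOD=du, CASE=so, ASPECT=du, POLE=ki:
underlying: te-deabez-bi-uk-ub
1. f -> v, k -> g, p -> b, s -> z, t -> d / V _ V: fires at position(s) 12: tedeabezbiugub
2. p -> b, t -> d / _ Z: no change
surface: tedeabezbiugub

cell MOD=du, CASE=so, ASPECT=ki, POLE=ki:
underlying: te-deabez-bi-fik-ub
1. f -> v, k -> g, p -> b, s -> z, t -> d / V _ V: fires at position(s) 11, 13: tedeabezbivigub
2. p -> b, t -> d / _ Z: no change
surface: tedeabezbivigub

cell MOD=gu, CASE=ib, ASPECT=ki, POLE=ki:
underlying: pve-deabez-bi-fik-s
1. f -> v, k -> g, p -> b, s -> z, t -> d / V _ V: fires at position(s) 12: pvedeabezbiviks
2. p -> b, t -> d / _ Z: fires at position(s) 1: bvedeabezbiviks
surface: bvedeabezbiviks

cell MOD=em, CASE=ib, ASPECT=ki, POLE=ma:
underlying: pve-deabez-v-fik-bo
1. f -> v, k -> g, p -> b, s -> z, t -> d / V _ V: no change
2. p -> b, t -> d / _ Z: fires at position(s) 1: bvedeabezvfikbo
surface: bvedeabezvfikbo

cell MOD=ra, CASE=un, ASPECT=ki, POLE=ma:
underlying: vi-deabez-v-fik-o
1. f -> v, k -> g, p -> b, s -> z, t -> d / V _ V: fires at position(s) 12: videabezvfigo
2. p -> b, t -> d / _ Z: no change
surface: videabezvfigo
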